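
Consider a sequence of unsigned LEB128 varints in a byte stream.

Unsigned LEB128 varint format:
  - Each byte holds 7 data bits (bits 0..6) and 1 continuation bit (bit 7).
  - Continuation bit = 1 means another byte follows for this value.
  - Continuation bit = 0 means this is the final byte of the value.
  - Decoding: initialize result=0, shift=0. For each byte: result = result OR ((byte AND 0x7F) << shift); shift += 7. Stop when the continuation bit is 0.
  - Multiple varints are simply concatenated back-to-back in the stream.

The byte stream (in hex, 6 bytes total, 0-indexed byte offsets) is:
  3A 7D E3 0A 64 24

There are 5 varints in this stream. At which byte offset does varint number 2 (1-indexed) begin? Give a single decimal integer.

Answer: 1

Derivation:
  byte[0]=0x3A cont=0 payload=0x3A=58: acc |= 58<<0 -> acc=58 shift=7 [end]
Varint 1: bytes[0:1] = 3A -> value 58 (1 byte(s))
  byte[1]=0x7D cont=0 payload=0x7D=125: acc |= 125<<0 -> acc=125 shift=7 [end]
Varint 2: bytes[1:2] = 7D -> value 125 (1 byte(s))
  byte[2]=0xE3 cont=1 payload=0x63=99: acc |= 99<<0 -> acc=99 shift=7
  byte[3]=0x0A cont=0 payload=0x0A=10: acc |= 10<<7 -> acc=1379 shift=14 [end]
Varint 3: bytes[2:4] = E3 0A -> value 1379 (2 byte(s))
  byte[4]=0x64 cont=0 payload=0x64=100: acc |= 100<<0 -> acc=100 shift=7 [end]
Varint 4: bytes[4:5] = 64 -> value 100 (1 byte(s))
  byte[5]=0x24 cont=0 payload=0x24=36: acc |= 36<<0 -> acc=36 shift=7 [end]
Varint 5: bytes[5:6] = 24 -> value 36 (1 byte(s))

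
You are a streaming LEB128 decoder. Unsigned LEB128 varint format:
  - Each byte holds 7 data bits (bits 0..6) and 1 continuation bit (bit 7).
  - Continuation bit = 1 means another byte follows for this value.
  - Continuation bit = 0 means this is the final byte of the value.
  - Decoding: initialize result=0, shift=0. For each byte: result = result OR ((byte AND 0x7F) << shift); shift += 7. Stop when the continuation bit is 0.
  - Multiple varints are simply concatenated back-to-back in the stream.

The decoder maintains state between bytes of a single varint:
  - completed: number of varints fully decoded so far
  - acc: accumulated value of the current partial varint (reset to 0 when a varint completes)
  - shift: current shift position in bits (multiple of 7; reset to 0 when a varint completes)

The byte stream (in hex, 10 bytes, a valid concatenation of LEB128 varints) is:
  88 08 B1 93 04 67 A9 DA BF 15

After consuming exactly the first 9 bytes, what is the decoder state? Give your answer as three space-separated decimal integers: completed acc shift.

byte[0]=0x88 cont=1 payload=0x08: acc |= 8<<0 -> completed=0 acc=8 shift=7
byte[1]=0x08 cont=0 payload=0x08: varint #1 complete (value=1032); reset -> completed=1 acc=0 shift=0
byte[2]=0xB1 cont=1 payload=0x31: acc |= 49<<0 -> completed=1 acc=49 shift=7
byte[3]=0x93 cont=1 payload=0x13: acc |= 19<<7 -> completed=1 acc=2481 shift=14
byte[4]=0x04 cont=0 payload=0x04: varint #2 complete (value=68017); reset -> completed=2 acc=0 shift=0
byte[5]=0x67 cont=0 payload=0x67: varint #3 complete (value=103); reset -> completed=3 acc=0 shift=0
byte[6]=0xA9 cont=1 payload=0x29: acc |= 41<<0 -> completed=3 acc=41 shift=7
byte[7]=0xDA cont=1 payload=0x5A: acc |= 90<<7 -> completed=3 acc=11561 shift=14
byte[8]=0xBF cont=1 payload=0x3F: acc |= 63<<14 -> completed=3 acc=1043753 shift=21

Answer: 3 1043753 21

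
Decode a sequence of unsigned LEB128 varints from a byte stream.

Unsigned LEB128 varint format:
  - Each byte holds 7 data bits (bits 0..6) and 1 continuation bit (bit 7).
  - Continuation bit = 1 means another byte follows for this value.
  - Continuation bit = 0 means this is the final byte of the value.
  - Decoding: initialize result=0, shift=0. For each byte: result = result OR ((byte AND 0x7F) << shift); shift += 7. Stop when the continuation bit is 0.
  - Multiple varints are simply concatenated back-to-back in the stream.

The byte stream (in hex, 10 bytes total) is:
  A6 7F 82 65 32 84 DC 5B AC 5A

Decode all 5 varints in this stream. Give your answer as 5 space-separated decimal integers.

  byte[0]=0xA6 cont=1 payload=0x26=38: acc |= 38<<0 -> acc=38 shift=7
  byte[1]=0x7F cont=0 payload=0x7F=127: acc |= 127<<7 -> acc=16294 shift=14 [end]
Varint 1: bytes[0:2] = A6 7F -> value 16294 (2 byte(s))
  byte[2]=0x82 cont=1 payload=0x02=2: acc |= 2<<0 -> acc=2 shift=7
  byte[3]=0x65 cont=0 payload=0x65=101: acc |= 101<<7 -> acc=12930 shift=14 [end]
Varint 2: bytes[2:4] = 82 65 -> value 12930 (2 byte(s))
  byte[4]=0x32 cont=0 payload=0x32=50: acc |= 50<<0 -> acc=50 shift=7 [end]
Varint 3: bytes[4:5] = 32 -> value 50 (1 byte(s))
  byte[5]=0x84 cont=1 payload=0x04=4: acc |= 4<<0 -> acc=4 shift=7
  byte[6]=0xDC cont=1 payload=0x5C=92: acc |= 92<<7 -> acc=11780 shift=14
  byte[7]=0x5B cont=0 payload=0x5B=91: acc |= 91<<14 -> acc=1502724 shift=21 [end]
Varint 4: bytes[5:8] = 84 DC 5B -> value 1502724 (3 byte(s))
  byte[8]=0xAC cont=1 payload=0x2C=44: acc |= 44<<0 -> acc=44 shift=7
  byte[9]=0x5A cont=0 payload=0x5A=90: acc |= 90<<7 -> acc=11564 shift=14 [end]
Varint 5: bytes[8:10] = AC 5A -> value 11564 (2 byte(s))

Answer: 16294 12930 50 1502724 11564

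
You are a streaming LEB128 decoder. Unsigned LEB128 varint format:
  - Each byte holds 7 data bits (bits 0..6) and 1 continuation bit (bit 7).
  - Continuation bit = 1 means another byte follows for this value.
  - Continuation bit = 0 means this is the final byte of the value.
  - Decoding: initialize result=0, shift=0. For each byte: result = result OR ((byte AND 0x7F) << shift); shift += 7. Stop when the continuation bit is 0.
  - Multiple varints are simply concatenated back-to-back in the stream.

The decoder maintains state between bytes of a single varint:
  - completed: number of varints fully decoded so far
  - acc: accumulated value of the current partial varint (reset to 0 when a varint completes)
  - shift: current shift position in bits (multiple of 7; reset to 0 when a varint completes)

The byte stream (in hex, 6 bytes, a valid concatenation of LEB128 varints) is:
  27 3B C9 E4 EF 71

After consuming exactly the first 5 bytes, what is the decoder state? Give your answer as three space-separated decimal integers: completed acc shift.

Answer: 2 1831497 21

Derivation:
byte[0]=0x27 cont=0 payload=0x27: varint #1 complete (value=39); reset -> completed=1 acc=0 shift=0
byte[1]=0x3B cont=0 payload=0x3B: varint #2 complete (value=59); reset -> completed=2 acc=0 shift=0
byte[2]=0xC9 cont=1 payload=0x49: acc |= 73<<0 -> completed=2 acc=73 shift=7
byte[3]=0xE4 cont=1 payload=0x64: acc |= 100<<7 -> completed=2 acc=12873 shift=14
byte[4]=0xEF cont=1 payload=0x6F: acc |= 111<<14 -> completed=2 acc=1831497 shift=21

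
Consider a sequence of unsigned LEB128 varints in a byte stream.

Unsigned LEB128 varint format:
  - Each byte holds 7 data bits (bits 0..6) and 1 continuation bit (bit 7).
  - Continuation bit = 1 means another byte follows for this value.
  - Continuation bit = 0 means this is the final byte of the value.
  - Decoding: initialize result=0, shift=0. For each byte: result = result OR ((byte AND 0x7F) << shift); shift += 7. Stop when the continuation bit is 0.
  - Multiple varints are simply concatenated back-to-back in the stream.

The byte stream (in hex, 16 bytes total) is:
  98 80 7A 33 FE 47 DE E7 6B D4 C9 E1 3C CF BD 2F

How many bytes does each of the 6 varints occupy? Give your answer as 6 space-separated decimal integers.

  byte[0]=0x98 cont=1 payload=0x18=24: acc |= 24<<0 -> acc=24 shift=7
  byte[1]=0x80 cont=1 payload=0x00=0: acc |= 0<<7 -> acc=24 shift=14
  byte[2]=0x7A cont=0 payload=0x7A=122: acc |= 122<<14 -> acc=1998872 shift=21 [end]
Varint 1: bytes[0:3] = 98 80 7A -> value 1998872 (3 byte(s))
  byte[3]=0x33 cont=0 payload=0x33=51: acc |= 51<<0 -> acc=51 shift=7 [end]
Varint 2: bytes[3:4] = 33 -> value 51 (1 byte(s))
  byte[4]=0xFE cont=1 payload=0x7E=126: acc |= 126<<0 -> acc=126 shift=7
  byte[5]=0x47 cont=0 payload=0x47=71: acc |= 71<<7 -> acc=9214 shift=14 [end]
Varint 3: bytes[4:6] = FE 47 -> value 9214 (2 byte(s))
  byte[6]=0xDE cont=1 payload=0x5E=94: acc |= 94<<0 -> acc=94 shift=7
  byte[7]=0xE7 cont=1 payload=0x67=103: acc |= 103<<7 -> acc=13278 shift=14
  byte[8]=0x6B cont=0 payload=0x6B=107: acc |= 107<<14 -> acc=1766366 shift=21 [end]
Varint 4: bytes[6:9] = DE E7 6B -> value 1766366 (3 byte(s))
  byte[9]=0xD4 cont=1 payload=0x54=84: acc |= 84<<0 -> acc=84 shift=7
  byte[10]=0xC9 cont=1 payload=0x49=73: acc |= 73<<7 -> acc=9428 shift=14
  byte[11]=0xE1 cont=1 payload=0x61=97: acc |= 97<<14 -> acc=1598676 shift=21
  byte[12]=0x3C cont=0 payload=0x3C=60: acc |= 60<<21 -> acc=127427796 shift=28 [end]
Varint 5: bytes[9:13] = D4 C9 E1 3C -> value 127427796 (4 byte(s))
  byte[13]=0xCF cont=1 payload=0x4F=79: acc |= 79<<0 -> acc=79 shift=7
  byte[14]=0xBD cont=1 payload=0x3D=61: acc |= 61<<7 -> acc=7887 shift=14
  byte[15]=0x2F cont=0 payload=0x2F=47: acc |= 47<<14 -> acc=777935 shift=21 [end]
Varint 6: bytes[13:16] = CF BD 2F -> value 777935 (3 byte(s))

Answer: 3 1 2 3 4 3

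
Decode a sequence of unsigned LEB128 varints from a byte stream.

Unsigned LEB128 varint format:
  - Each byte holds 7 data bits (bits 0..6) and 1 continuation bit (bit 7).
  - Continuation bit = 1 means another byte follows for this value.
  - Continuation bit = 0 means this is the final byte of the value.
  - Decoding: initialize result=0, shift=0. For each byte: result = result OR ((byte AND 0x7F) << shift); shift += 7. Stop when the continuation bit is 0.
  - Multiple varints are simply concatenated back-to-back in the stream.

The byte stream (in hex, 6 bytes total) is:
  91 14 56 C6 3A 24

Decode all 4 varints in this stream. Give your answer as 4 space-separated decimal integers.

Answer: 2577 86 7494 36

Derivation:
  byte[0]=0x91 cont=1 payload=0x11=17: acc |= 17<<0 -> acc=17 shift=7
  byte[1]=0x14 cont=0 payload=0x14=20: acc |= 20<<7 -> acc=2577 shift=14 [end]
Varint 1: bytes[0:2] = 91 14 -> value 2577 (2 byte(s))
  byte[2]=0x56 cont=0 payload=0x56=86: acc |= 86<<0 -> acc=86 shift=7 [end]
Varint 2: bytes[2:3] = 56 -> value 86 (1 byte(s))
  byte[3]=0xC6 cont=1 payload=0x46=70: acc |= 70<<0 -> acc=70 shift=7
  byte[4]=0x3A cont=0 payload=0x3A=58: acc |= 58<<7 -> acc=7494 shift=14 [end]
Varint 3: bytes[3:5] = C6 3A -> value 7494 (2 byte(s))
  byte[5]=0x24 cont=0 payload=0x24=36: acc |= 36<<0 -> acc=36 shift=7 [end]
Varint 4: bytes[5:6] = 24 -> value 36 (1 byte(s))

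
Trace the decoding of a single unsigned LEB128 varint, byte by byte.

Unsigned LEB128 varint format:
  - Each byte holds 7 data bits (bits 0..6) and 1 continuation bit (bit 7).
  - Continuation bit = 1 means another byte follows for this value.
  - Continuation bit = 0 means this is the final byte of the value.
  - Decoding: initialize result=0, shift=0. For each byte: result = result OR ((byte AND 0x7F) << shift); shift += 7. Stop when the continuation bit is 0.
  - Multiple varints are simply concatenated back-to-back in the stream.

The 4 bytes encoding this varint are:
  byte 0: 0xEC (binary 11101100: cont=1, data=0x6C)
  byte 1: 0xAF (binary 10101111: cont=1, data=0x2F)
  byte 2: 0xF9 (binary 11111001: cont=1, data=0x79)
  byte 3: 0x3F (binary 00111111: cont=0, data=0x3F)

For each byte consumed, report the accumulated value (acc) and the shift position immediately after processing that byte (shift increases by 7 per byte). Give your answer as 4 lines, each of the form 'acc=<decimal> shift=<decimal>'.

Answer: acc=108 shift=7
acc=6124 shift=14
acc=1988588 shift=21
acc=134109164 shift=28

Derivation:
byte 0=0xEC: payload=0x6C=108, contrib = 108<<0 = 108; acc -> 108, shift -> 7
byte 1=0xAF: payload=0x2F=47, contrib = 47<<7 = 6016; acc -> 6124, shift -> 14
byte 2=0xF9: payload=0x79=121, contrib = 121<<14 = 1982464; acc -> 1988588, shift -> 21
byte 3=0x3F: payload=0x3F=63, contrib = 63<<21 = 132120576; acc -> 134109164, shift -> 28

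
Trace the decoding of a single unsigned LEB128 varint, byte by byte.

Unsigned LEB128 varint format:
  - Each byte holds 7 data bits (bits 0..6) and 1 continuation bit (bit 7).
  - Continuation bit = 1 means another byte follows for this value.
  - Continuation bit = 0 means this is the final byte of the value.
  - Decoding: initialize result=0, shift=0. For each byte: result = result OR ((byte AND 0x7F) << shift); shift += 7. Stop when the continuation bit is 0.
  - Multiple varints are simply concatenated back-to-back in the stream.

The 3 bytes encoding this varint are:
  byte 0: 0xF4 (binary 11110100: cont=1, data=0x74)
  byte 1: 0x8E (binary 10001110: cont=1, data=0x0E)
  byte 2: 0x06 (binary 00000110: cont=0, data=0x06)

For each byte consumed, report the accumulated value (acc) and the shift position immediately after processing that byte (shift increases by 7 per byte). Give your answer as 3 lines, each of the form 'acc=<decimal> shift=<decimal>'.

byte 0=0xF4: payload=0x74=116, contrib = 116<<0 = 116; acc -> 116, shift -> 7
byte 1=0x8E: payload=0x0E=14, contrib = 14<<7 = 1792; acc -> 1908, shift -> 14
byte 2=0x06: payload=0x06=6, contrib = 6<<14 = 98304; acc -> 100212, shift -> 21

Answer: acc=116 shift=7
acc=1908 shift=14
acc=100212 shift=21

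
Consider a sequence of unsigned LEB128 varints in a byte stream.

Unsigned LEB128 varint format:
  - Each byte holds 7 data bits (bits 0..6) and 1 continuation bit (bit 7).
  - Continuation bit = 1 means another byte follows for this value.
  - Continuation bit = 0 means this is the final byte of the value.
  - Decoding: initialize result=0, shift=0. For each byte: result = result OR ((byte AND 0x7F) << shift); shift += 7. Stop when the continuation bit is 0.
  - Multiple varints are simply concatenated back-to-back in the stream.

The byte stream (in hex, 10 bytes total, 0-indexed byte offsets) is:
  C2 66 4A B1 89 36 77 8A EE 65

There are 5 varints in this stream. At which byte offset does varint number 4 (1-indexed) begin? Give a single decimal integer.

  byte[0]=0xC2 cont=1 payload=0x42=66: acc |= 66<<0 -> acc=66 shift=7
  byte[1]=0x66 cont=0 payload=0x66=102: acc |= 102<<7 -> acc=13122 shift=14 [end]
Varint 1: bytes[0:2] = C2 66 -> value 13122 (2 byte(s))
  byte[2]=0x4A cont=0 payload=0x4A=74: acc |= 74<<0 -> acc=74 shift=7 [end]
Varint 2: bytes[2:3] = 4A -> value 74 (1 byte(s))
  byte[3]=0xB1 cont=1 payload=0x31=49: acc |= 49<<0 -> acc=49 shift=7
  byte[4]=0x89 cont=1 payload=0x09=9: acc |= 9<<7 -> acc=1201 shift=14
  byte[5]=0x36 cont=0 payload=0x36=54: acc |= 54<<14 -> acc=885937 shift=21 [end]
Varint 3: bytes[3:6] = B1 89 36 -> value 885937 (3 byte(s))
  byte[6]=0x77 cont=0 payload=0x77=119: acc |= 119<<0 -> acc=119 shift=7 [end]
Varint 4: bytes[6:7] = 77 -> value 119 (1 byte(s))
  byte[7]=0x8A cont=1 payload=0x0A=10: acc |= 10<<0 -> acc=10 shift=7
  byte[8]=0xEE cont=1 payload=0x6E=110: acc |= 110<<7 -> acc=14090 shift=14
  byte[9]=0x65 cont=0 payload=0x65=101: acc |= 101<<14 -> acc=1668874 shift=21 [end]
Varint 5: bytes[7:10] = 8A EE 65 -> value 1668874 (3 byte(s))

Answer: 6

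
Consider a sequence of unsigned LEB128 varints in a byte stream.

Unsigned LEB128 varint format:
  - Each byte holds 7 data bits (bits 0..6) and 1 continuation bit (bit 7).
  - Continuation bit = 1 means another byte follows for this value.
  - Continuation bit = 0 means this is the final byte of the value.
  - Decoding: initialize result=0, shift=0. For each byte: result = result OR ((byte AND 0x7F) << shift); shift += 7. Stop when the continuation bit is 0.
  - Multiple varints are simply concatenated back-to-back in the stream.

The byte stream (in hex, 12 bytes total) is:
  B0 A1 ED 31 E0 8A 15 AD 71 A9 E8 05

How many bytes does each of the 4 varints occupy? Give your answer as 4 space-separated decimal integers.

  byte[0]=0xB0 cont=1 payload=0x30=48: acc |= 48<<0 -> acc=48 shift=7
  byte[1]=0xA1 cont=1 payload=0x21=33: acc |= 33<<7 -> acc=4272 shift=14
  byte[2]=0xED cont=1 payload=0x6D=109: acc |= 109<<14 -> acc=1790128 shift=21
  byte[3]=0x31 cont=0 payload=0x31=49: acc |= 49<<21 -> acc=104550576 shift=28 [end]
Varint 1: bytes[0:4] = B0 A1 ED 31 -> value 104550576 (4 byte(s))
  byte[4]=0xE0 cont=1 payload=0x60=96: acc |= 96<<0 -> acc=96 shift=7
  byte[5]=0x8A cont=1 payload=0x0A=10: acc |= 10<<7 -> acc=1376 shift=14
  byte[6]=0x15 cont=0 payload=0x15=21: acc |= 21<<14 -> acc=345440 shift=21 [end]
Varint 2: bytes[4:7] = E0 8A 15 -> value 345440 (3 byte(s))
  byte[7]=0xAD cont=1 payload=0x2D=45: acc |= 45<<0 -> acc=45 shift=7
  byte[8]=0x71 cont=0 payload=0x71=113: acc |= 113<<7 -> acc=14509 shift=14 [end]
Varint 3: bytes[7:9] = AD 71 -> value 14509 (2 byte(s))
  byte[9]=0xA9 cont=1 payload=0x29=41: acc |= 41<<0 -> acc=41 shift=7
  byte[10]=0xE8 cont=1 payload=0x68=104: acc |= 104<<7 -> acc=13353 shift=14
  byte[11]=0x05 cont=0 payload=0x05=5: acc |= 5<<14 -> acc=95273 shift=21 [end]
Varint 4: bytes[9:12] = A9 E8 05 -> value 95273 (3 byte(s))

Answer: 4 3 2 3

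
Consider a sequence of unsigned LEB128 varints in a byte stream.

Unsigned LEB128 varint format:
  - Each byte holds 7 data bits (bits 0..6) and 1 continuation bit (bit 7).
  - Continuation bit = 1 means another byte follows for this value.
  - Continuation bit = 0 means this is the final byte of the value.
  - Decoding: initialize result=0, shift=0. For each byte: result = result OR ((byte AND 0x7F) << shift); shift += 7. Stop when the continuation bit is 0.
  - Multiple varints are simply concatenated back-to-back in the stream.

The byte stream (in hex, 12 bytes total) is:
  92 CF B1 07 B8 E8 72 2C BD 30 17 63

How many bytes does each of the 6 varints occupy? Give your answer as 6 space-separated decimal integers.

Answer: 4 3 1 2 1 1

Derivation:
  byte[0]=0x92 cont=1 payload=0x12=18: acc |= 18<<0 -> acc=18 shift=7
  byte[1]=0xCF cont=1 payload=0x4F=79: acc |= 79<<7 -> acc=10130 shift=14
  byte[2]=0xB1 cont=1 payload=0x31=49: acc |= 49<<14 -> acc=812946 shift=21
  byte[3]=0x07 cont=0 payload=0x07=7: acc |= 7<<21 -> acc=15493010 shift=28 [end]
Varint 1: bytes[0:4] = 92 CF B1 07 -> value 15493010 (4 byte(s))
  byte[4]=0xB8 cont=1 payload=0x38=56: acc |= 56<<0 -> acc=56 shift=7
  byte[5]=0xE8 cont=1 payload=0x68=104: acc |= 104<<7 -> acc=13368 shift=14
  byte[6]=0x72 cont=0 payload=0x72=114: acc |= 114<<14 -> acc=1881144 shift=21 [end]
Varint 2: bytes[4:7] = B8 E8 72 -> value 1881144 (3 byte(s))
  byte[7]=0x2C cont=0 payload=0x2C=44: acc |= 44<<0 -> acc=44 shift=7 [end]
Varint 3: bytes[7:8] = 2C -> value 44 (1 byte(s))
  byte[8]=0xBD cont=1 payload=0x3D=61: acc |= 61<<0 -> acc=61 shift=7
  byte[9]=0x30 cont=0 payload=0x30=48: acc |= 48<<7 -> acc=6205 shift=14 [end]
Varint 4: bytes[8:10] = BD 30 -> value 6205 (2 byte(s))
  byte[10]=0x17 cont=0 payload=0x17=23: acc |= 23<<0 -> acc=23 shift=7 [end]
Varint 5: bytes[10:11] = 17 -> value 23 (1 byte(s))
  byte[11]=0x63 cont=0 payload=0x63=99: acc |= 99<<0 -> acc=99 shift=7 [end]
Varint 6: bytes[11:12] = 63 -> value 99 (1 byte(s))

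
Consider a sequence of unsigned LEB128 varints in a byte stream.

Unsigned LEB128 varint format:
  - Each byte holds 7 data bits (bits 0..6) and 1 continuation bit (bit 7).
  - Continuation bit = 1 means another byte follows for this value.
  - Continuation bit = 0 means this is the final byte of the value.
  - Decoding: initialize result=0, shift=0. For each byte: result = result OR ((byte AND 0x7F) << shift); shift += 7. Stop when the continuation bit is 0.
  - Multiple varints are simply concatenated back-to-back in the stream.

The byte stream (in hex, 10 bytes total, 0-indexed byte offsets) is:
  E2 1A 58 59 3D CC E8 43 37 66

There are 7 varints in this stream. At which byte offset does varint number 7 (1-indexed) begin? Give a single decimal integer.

  byte[0]=0xE2 cont=1 payload=0x62=98: acc |= 98<<0 -> acc=98 shift=7
  byte[1]=0x1A cont=0 payload=0x1A=26: acc |= 26<<7 -> acc=3426 shift=14 [end]
Varint 1: bytes[0:2] = E2 1A -> value 3426 (2 byte(s))
  byte[2]=0x58 cont=0 payload=0x58=88: acc |= 88<<0 -> acc=88 shift=7 [end]
Varint 2: bytes[2:3] = 58 -> value 88 (1 byte(s))
  byte[3]=0x59 cont=0 payload=0x59=89: acc |= 89<<0 -> acc=89 shift=7 [end]
Varint 3: bytes[3:4] = 59 -> value 89 (1 byte(s))
  byte[4]=0x3D cont=0 payload=0x3D=61: acc |= 61<<0 -> acc=61 shift=7 [end]
Varint 4: bytes[4:5] = 3D -> value 61 (1 byte(s))
  byte[5]=0xCC cont=1 payload=0x4C=76: acc |= 76<<0 -> acc=76 shift=7
  byte[6]=0xE8 cont=1 payload=0x68=104: acc |= 104<<7 -> acc=13388 shift=14
  byte[7]=0x43 cont=0 payload=0x43=67: acc |= 67<<14 -> acc=1111116 shift=21 [end]
Varint 5: bytes[5:8] = CC E8 43 -> value 1111116 (3 byte(s))
  byte[8]=0x37 cont=0 payload=0x37=55: acc |= 55<<0 -> acc=55 shift=7 [end]
Varint 6: bytes[8:9] = 37 -> value 55 (1 byte(s))
  byte[9]=0x66 cont=0 payload=0x66=102: acc |= 102<<0 -> acc=102 shift=7 [end]
Varint 7: bytes[9:10] = 66 -> value 102 (1 byte(s))

Answer: 9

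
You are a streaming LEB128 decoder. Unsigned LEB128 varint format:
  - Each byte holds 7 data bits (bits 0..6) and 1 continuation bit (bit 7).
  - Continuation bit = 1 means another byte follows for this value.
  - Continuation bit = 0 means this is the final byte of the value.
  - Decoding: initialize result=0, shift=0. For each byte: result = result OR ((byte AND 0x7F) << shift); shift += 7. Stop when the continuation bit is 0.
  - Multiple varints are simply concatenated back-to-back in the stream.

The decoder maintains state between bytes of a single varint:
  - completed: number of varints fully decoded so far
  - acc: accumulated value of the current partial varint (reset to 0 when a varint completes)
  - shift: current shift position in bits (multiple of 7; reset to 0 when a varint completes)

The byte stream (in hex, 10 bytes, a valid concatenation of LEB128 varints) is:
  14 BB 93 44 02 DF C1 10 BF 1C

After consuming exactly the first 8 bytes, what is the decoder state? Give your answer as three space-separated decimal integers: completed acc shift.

Answer: 4 0 0

Derivation:
byte[0]=0x14 cont=0 payload=0x14: varint #1 complete (value=20); reset -> completed=1 acc=0 shift=0
byte[1]=0xBB cont=1 payload=0x3B: acc |= 59<<0 -> completed=1 acc=59 shift=7
byte[2]=0x93 cont=1 payload=0x13: acc |= 19<<7 -> completed=1 acc=2491 shift=14
byte[3]=0x44 cont=0 payload=0x44: varint #2 complete (value=1116603); reset -> completed=2 acc=0 shift=0
byte[4]=0x02 cont=0 payload=0x02: varint #3 complete (value=2); reset -> completed=3 acc=0 shift=0
byte[5]=0xDF cont=1 payload=0x5F: acc |= 95<<0 -> completed=3 acc=95 shift=7
byte[6]=0xC1 cont=1 payload=0x41: acc |= 65<<7 -> completed=3 acc=8415 shift=14
byte[7]=0x10 cont=0 payload=0x10: varint #4 complete (value=270559); reset -> completed=4 acc=0 shift=0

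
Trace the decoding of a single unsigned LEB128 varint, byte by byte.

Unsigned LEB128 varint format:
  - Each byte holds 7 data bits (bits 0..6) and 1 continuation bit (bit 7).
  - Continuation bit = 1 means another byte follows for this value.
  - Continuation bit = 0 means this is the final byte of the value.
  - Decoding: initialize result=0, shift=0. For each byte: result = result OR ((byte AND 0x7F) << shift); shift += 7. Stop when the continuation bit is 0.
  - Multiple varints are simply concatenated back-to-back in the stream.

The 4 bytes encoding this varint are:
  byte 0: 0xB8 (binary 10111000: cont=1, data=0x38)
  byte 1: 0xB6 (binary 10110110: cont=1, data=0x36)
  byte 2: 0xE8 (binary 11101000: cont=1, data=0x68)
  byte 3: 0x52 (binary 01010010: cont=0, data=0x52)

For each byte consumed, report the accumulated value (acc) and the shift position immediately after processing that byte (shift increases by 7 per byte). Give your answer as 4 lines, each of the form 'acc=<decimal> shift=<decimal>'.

byte 0=0xB8: payload=0x38=56, contrib = 56<<0 = 56; acc -> 56, shift -> 7
byte 1=0xB6: payload=0x36=54, contrib = 54<<7 = 6912; acc -> 6968, shift -> 14
byte 2=0xE8: payload=0x68=104, contrib = 104<<14 = 1703936; acc -> 1710904, shift -> 21
byte 3=0x52: payload=0x52=82, contrib = 82<<21 = 171966464; acc -> 173677368, shift -> 28

Answer: acc=56 shift=7
acc=6968 shift=14
acc=1710904 shift=21
acc=173677368 shift=28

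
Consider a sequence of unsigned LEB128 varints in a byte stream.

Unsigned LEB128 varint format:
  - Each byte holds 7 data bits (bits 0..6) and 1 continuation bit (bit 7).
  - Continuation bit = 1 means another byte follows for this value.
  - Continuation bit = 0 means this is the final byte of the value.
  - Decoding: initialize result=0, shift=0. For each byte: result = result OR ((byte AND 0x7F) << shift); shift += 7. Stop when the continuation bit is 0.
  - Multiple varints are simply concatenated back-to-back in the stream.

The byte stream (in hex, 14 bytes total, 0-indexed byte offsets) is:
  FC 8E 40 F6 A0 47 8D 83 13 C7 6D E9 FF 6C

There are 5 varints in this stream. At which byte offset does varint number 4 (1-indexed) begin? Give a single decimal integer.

Answer: 9

Derivation:
  byte[0]=0xFC cont=1 payload=0x7C=124: acc |= 124<<0 -> acc=124 shift=7
  byte[1]=0x8E cont=1 payload=0x0E=14: acc |= 14<<7 -> acc=1916 shift=14
  byte[2]=0x40 cont=0 payload=0x40=64: acc |= 64<<14 -> acc=1050492 shift=21 [end]
Varint 1: bytes[0:3] = FC 8E 40 -> value 1050492 (3 byte(s))
  byte[3]=0xF6 cont=1 payload=0x76=118: acc |= 118<<0 -> acc=118 shift=7
  byte[4]=0xA0 cont=1 payload=0x20=32: acc |= 32<<7 -> acc=4214 shift=14
  byte[5]=0x47 cont=0 payload=0x47=71: acc |= 71<<14 -> acc=1167478 shift=21 [end]
Varint 2: bytes[3:6] = F6 A0 47 -> value 1167478 (3 byte(s))
  byte[6]=0x8D cont=1 payload=0x0D=13: acc |= 13<<0 -> acc=13 shift=7
  byte[7]=0x83 cont=1 payload=0x03=3: acc |= 3<<7 -> acc=397 shift=14
  byte[8]=0x13 cont=0 payload=0x13=19: acc |= 19<<14 -> acc=311693 shift=21 [end]
Varint 3: bytes[6:9] = 8D 83 13 -> value 311693 (3 byte(s))
  byte[9]=0xC7 cont=1 payload=0x47=71: acc |= 71<<0 -> acc=71 shift=7
  byte[10]=0x6D cont=0 payload=0x6D=109: acc |= 109<<7 -> acc=14023 shift=14 [end]
Varint 4: bytes[9:11] = C7 6D -> value 14023 (2 byte(s))
  byte[11]=0xE9 cont=1 payload=0x69=105: acc |= 105<<0 -> acc=105 shift=7
  byte[12]=0xFF cont=1 payload=0x7F=127: acc |= 127<<7 -> acc=16361 shift=14
  byte[13]=0x6C cont=0 payload=0x6C=108: acc |= 108<<14 -> acc=1785833 shift=21 [end]
Varint 5: bytes[11:14] = E9 FF 6C -> value 1785833 (3 byte(s))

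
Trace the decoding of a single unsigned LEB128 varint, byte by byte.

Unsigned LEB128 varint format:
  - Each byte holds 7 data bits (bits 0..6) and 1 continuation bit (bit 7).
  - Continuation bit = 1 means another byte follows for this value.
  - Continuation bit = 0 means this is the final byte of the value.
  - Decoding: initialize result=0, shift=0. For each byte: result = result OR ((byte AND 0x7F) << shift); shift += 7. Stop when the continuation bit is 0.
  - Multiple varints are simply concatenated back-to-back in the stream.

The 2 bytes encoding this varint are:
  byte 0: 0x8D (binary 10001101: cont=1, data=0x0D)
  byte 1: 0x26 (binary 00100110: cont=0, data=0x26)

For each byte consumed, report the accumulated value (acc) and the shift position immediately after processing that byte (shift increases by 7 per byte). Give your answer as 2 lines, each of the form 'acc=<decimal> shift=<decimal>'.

byte 0=0x8D: payload=0x0D=13, contrib = 13<<0 = 13; acc -> 13, shift -> 7
byte 1=0x26: payload=0x26=38, contrib = 38<<7 = 4864; acc -> 4877, shift -> 14

Answer: acc=13 shift=7
acc=4877 shift=14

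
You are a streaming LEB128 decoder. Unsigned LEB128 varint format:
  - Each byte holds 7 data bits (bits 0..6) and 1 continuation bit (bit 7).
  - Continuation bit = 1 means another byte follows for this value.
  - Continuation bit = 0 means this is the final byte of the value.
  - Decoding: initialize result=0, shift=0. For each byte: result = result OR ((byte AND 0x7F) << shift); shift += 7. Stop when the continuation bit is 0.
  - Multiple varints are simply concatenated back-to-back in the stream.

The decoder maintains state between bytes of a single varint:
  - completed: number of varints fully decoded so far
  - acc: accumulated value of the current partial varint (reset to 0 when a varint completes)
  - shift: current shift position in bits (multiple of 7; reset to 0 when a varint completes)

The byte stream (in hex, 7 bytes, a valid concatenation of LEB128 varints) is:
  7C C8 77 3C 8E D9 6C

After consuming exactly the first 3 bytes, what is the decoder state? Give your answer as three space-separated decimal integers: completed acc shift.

byte[0]=0x7C cont=0 payload=0x7C: varint #1 complete (value=124); reset -> completed=1 acc=0 shift=0
byte[1]=0xC8 cont=1 payload=0x48: acc |= 72<<0 -> completed=1 acc=72 shift=7
byte[2]=0x77 cont=0 payload=0x77: varint #2 complete (value=15304); reset -> completed=2 acc=0 shift=0

Answer: 2 0 0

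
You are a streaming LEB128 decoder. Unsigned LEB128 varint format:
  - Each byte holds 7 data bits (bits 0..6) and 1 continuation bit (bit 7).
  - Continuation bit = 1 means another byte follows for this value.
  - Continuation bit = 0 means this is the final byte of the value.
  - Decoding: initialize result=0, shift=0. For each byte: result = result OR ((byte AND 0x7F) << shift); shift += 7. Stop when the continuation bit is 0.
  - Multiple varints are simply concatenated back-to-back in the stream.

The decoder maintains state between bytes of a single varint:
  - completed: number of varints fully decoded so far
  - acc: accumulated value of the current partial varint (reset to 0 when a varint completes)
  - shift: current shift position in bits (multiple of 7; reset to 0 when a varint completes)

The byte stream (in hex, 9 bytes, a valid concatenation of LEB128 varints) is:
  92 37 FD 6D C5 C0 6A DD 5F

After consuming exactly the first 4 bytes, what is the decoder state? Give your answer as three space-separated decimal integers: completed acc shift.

byte[0]=0x92 cont=1 payload=0x12: acc |= 18<<0 -> completed=0 acc=18 shift=7
byte[1]=0x37 cont=0 payload=0x37: varint #1 complete (value=7058); reset -> completed=1 acc=0 shift=0
byte[2]=0xFD cont=1 payload=0x7D: acc |= 125<<0 -> completed=1 acc=125 shift=7
byte[3]=0x6D cont=0 payload=0x6D: varint #2 complete (value=14077); reset -> completed=2 acc=0 shift=0

Answer: 2 0 0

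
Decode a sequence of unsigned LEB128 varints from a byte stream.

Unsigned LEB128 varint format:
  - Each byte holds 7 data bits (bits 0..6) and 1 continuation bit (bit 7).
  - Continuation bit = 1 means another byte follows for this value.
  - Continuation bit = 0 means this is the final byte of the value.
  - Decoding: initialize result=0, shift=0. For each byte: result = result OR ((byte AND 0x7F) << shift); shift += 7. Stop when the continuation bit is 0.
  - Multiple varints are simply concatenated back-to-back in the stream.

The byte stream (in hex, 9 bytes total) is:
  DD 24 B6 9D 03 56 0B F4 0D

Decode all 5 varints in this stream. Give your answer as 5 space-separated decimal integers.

  byte[0]=0xDD cont=1 payload=0x5D=93: acc |= 93<<0 -> acc=93 shift=7
  byte[1]=0x24 cont=0 payload=0x24=36: acc |= 36<<7 -> acc=4701 shift=14 [end]
Varint 1: bytes[0:2] = DD 24 -> value 4701 (2 byte(s))
  byte[2]=0xB6 cont=1 payload=0x36=54: acc |= 54<<0 -> acc=54 shift=7
  byte[3]=0x9D cont=1 payload=0x1D=29: acc |= 29<<7 -> acc=3766 shift=14
  byte[4]=0x03 cont=0 payload=0x03=3: acc |= 3<<14 -> acc=52918 shift=21 [end]
Varint 2: bytes[2:5] = B6 9D 03 -> value 52918 (3 byte(s))
  byte[5]=0x56 cont=0 payload=0x56=86: acc |= 86<<0 -> acc=86 shift=7 [end]
Varint 3: bytes[5:6] = 56 -> value 86 (1 byte(s))
  byte[6]=0x0B cont=0 payload=0x0B=11: acc |= 11<<0 -> acc=11 shift=7 [end]
Varint 4: bytes[6:7] = 0B -> value 11 (1 byte(s))
  byte[7]=0xF4 cont=1 payload=0x74=116: acc |= 116<<0 -> acc=116 shift=7
  byte[8]=0x0D cont=0 payload=0x0D=13: acc |= 13<<7 -> acc=1780 shift=14 [end]
Varint 5: bytes[7:9] = F4 0D -> value 1780 (2 byte(s))

Answer: 4701 52918 86 11 1780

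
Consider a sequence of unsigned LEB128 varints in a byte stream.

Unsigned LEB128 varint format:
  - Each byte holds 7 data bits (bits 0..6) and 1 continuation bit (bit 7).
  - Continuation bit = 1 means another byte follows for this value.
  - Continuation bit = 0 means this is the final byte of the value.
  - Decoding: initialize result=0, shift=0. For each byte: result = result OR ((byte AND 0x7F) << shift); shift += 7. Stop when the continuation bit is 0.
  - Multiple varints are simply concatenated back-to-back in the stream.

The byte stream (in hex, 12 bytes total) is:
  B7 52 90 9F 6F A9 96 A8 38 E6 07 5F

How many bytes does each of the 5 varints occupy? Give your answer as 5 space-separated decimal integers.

Answer: 2 3 4 2 1

Derivation:
  byte[0]=0xB7 cont=1 payload=0x37=55: acc |= 55<<0 -> acc=55 shift=7
  byte[1]=0x52 cont=0 payload=0x52=82: acc |= 82<<7 -> acc=10551 shift=14 [end]
Varint 1: bytes[0:2] = B7 52 -> value 10551 (2 byte(s))
  byte[2]=0x90 cont=1 payload=0x10=16: acc |= 16<<0 -> acc=16 shift=7
  byte[3]=0x9F cont=1 payload=0x1F=31: acc |= 31<<7 -> acc=3984 shift=14
  byte[4]=0x6F cont=0 payload=0x6F=111: acc |= 111<<14 -> acc=1822608 shift=21 [end]
Varint 2: bytes[2:5] = 90 9F 6F -> value 1822608 (3 byte(s))
  byte[5]=0xA9 cont=1 payload=0x29=41: acc |= 41<<0 -> acc=41 shift=7
  byte[6]=0x96 cont=1 payload=0x16=22: acc |= 22<<7 -> acc=2857 shift=14
  byte[7]=0xA8 cont=1 payload=0x28=40: acc |= 40<<14 -> acc=658217 shift=21
  byte[8]=0x38 cont=0 payload=0x38=56: acc |= 56<<21 -> acc=118098729 shift=28 [end]
Varint 3: bytes[5:9] = A9 96 A8 38 -> value 118098729 (4 byte(s))
  byte[9]=0xE6 cont=1 payload=0x66=102: acc |= 102<<0 -> acc=102 shift=7
  byte[10]=0x07 cont=0 payload=0x07=7: acc |= 7<<7 -> acc=998 shift=14 [end]
Varint 4: bytes[9:11] = E6 07 -> value 998 (2 byte(s))
  byte[11]=0x5F cont=0 payload=0x5F=95: acc |= 95<<0 -> acc=95 shift=7 [end]
Varint 5: bytes[11:12] = 5F -> value 95 (1 byte(s))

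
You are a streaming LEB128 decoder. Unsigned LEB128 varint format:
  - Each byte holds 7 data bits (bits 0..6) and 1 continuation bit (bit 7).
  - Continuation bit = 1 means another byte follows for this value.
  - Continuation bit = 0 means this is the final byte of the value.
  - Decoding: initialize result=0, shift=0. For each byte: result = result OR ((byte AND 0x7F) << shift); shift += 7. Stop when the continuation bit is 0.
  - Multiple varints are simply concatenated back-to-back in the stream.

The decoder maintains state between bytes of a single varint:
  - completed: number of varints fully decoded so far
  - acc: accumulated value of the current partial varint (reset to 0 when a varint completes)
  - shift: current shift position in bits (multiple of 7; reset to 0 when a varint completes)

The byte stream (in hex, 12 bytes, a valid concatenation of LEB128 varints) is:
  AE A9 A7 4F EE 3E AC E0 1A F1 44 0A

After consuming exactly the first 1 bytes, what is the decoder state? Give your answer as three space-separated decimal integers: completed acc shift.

Answer: 0 46 7

Derivation:
byte[0]=0xAE cont=1 payload=0x2E: acc |= 46<<0 -> completed=0 acc=46 shift=7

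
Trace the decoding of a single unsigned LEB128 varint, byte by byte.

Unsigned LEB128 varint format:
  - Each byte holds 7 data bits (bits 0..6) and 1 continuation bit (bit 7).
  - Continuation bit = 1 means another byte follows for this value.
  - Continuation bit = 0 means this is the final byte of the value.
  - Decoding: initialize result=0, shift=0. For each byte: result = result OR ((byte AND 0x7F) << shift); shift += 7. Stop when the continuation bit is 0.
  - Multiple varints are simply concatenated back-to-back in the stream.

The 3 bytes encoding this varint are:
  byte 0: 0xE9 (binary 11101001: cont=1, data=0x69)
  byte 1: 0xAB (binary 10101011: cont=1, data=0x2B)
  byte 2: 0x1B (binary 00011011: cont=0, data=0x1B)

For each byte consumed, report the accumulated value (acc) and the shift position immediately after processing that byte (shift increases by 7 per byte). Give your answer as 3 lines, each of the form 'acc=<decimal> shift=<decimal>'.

Answer: acc=105 shift=7
acc=5609 shift=14
acc=447977 shift=21

Derivation:
byte 0=0xE9: payload=0x69=105, contrib = 105<<0 = 105; acc -> 105, shift -> 7
byte 1=0xAB: payload=0x2B=43, contrib = 43<<7 = 5504; acc -> 5609, shift -> 14
byte 2=0x1B: payload=0x1B=27, contrib = 27<<14 = 442368; acc -> 447977, shift -> 21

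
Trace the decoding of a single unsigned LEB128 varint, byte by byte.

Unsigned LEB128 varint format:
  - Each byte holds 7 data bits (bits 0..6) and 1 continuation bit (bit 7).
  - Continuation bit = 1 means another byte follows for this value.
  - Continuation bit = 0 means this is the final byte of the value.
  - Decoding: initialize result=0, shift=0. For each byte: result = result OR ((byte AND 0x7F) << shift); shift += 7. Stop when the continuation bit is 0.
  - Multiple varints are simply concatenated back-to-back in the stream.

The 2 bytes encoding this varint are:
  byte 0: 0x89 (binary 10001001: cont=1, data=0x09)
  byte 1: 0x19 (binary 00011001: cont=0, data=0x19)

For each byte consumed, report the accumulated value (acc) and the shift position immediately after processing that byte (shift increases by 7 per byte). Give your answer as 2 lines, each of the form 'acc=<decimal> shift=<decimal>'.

byte 0=0x89: payload=0x09=9, contrib = 9<<0 = 9; acc -> 9, shift -> 7
byte 1=0x19: payload=0x19=25, contrib = 25<<7 = 3200; acc -> 3209, shift -> 14

Answer: acc=9 shift=7
acc=3209 shift=14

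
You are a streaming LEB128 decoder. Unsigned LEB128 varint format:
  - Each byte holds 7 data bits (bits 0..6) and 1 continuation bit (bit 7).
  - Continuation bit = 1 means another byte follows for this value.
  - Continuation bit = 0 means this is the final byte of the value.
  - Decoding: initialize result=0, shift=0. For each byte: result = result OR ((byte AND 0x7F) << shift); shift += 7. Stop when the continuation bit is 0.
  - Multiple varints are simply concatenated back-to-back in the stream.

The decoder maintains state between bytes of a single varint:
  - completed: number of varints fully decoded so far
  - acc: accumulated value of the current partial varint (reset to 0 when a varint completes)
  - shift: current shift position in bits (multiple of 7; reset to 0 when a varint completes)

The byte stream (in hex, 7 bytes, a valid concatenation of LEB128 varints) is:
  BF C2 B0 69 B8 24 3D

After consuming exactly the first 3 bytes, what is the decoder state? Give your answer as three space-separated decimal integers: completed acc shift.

Answer: 0 794943 21

Derivation:
byte[0]=0xBF cont=1 payload=0x3F: acc |= 63<<0 -> completed=0 acc=63 shift=7
byte[1]=0xC2 cont=1 payload=0x42: acc |= 66<<7 -> completed=0 acc=8511 shift=14
byte[2]=0xB0 cont=1 payload=0x30: acc |= 48<<14 -> completed=0 acc=794943 shift=21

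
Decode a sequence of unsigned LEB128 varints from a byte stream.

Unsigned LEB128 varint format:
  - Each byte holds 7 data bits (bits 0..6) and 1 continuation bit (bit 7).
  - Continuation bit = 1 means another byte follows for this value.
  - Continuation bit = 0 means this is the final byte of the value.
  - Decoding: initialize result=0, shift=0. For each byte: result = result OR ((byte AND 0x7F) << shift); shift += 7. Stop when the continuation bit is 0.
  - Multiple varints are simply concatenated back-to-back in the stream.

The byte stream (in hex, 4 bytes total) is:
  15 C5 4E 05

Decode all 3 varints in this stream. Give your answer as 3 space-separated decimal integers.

Answer: 21 10053 5

Derivation:
  byte[0]=0x15 cont=0 payload=0x15=21: acc |= 21<<0 -> acc=21 shift=7 [end]
Varint 1: bytes[0:1] = 15 -> value 21 (1 byte(s))
  byte[1]=0xC5 cont=1 payload=0x45=69: acc |= 69<<0 -> acc=69 shift=7
  byte[2]=0x4E cont=0 payload=0x4E=78: acc |= 78<<7 -> acc=10053 shift=14 [end]
Varint 2: bytes[1:3] = C5 4E -> value 10053 (2 byte(s))
  byte[3]=0x05 cont=0 payload=0x05=5: acc |= 5<<0 -> acc=5 shift=7 [end]
Varint 3: bytes[3:4] = 05 -> value 5 (1 byte(s))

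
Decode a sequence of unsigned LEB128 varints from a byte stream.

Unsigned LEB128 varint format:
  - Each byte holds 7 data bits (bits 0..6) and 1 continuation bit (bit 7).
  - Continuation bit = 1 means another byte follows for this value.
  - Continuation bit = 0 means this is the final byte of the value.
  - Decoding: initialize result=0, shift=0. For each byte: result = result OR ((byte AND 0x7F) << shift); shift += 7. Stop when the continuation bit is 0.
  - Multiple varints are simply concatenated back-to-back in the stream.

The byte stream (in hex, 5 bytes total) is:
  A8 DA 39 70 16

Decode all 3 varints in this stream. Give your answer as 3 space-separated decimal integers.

Answer: 945448 112 22

Derivation:
  byte[0]=0xA8 cont=1 payload=0x28=40: acc |= 40<<0 -> acc=40 shift=7
  byte[1]=0xDA cont=1 payload=0x5A=90: acc |= 90<<7 -> acc=11560 shift=14
  byte[2]=0x39 cont=0 payload=0x39=57: acc |= 57<<14 -> acc=945448 shift=21 [end]
Varint 1: bytes[0:3] = A8 DA 39 -> value 945448 (3 byte(s))
  byte[3]=0x70 cont=0 payload=0x70=112: acc |= 112<<0 -> acc=112 shift=7 [end]
Varint 2: bytes[3:4] = 70 -> value 112 (1 byte(s))
  byte[4]=0x16 cont=0 payload=0x16=22: acc |= 22<<0 -> acc=22 shift=7 [end]
Varint 3: bytes[4:5] = 16 -> value 22 (1 byte(s))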